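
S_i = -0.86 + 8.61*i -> [-0.86, 7.75, 16.36, 24.97, 33.58]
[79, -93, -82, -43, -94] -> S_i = Random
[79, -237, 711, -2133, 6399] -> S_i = 79*-3^i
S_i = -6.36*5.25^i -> [-6.36, -33.39, -175.3, -920.31, -4831.64]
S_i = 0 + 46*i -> [0, 46, 92, 138, 184]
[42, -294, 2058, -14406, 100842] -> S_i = 42*-7^i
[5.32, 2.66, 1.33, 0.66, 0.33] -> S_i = 5.32*0.50^i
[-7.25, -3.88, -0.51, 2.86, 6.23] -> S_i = -7.25 + 3.37*i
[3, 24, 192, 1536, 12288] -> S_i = 3*8^i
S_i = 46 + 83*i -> [46, 129, 212, 295, 378]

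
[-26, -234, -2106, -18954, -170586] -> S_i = -26*9^i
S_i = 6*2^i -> [6, 12, 24, 48, 96]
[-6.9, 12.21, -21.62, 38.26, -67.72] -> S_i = -6.90*(-1.77)^i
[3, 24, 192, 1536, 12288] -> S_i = 3*8^i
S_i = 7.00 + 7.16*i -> [7.0, 14.16, 21.32, 28.48, 35.64]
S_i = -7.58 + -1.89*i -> [-7.58, -9.47, -11.36, -13.25, -15.14]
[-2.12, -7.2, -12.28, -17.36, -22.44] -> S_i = -2.12 + -5.08*i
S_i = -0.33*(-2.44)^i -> [-0.33, 0.81, -1.96, 4.79, -11.7]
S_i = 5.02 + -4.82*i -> [5.02, 0.2, -4.62, -9.44, -14.26]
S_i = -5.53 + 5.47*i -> [-5.53, -0.06, 5.41, 10.88, 16.35]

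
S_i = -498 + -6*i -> [-498, -504, -510, -516, -522]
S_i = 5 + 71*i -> [5, 76, 147, 218, 289]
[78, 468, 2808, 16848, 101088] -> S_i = 78*6^i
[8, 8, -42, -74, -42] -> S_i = Random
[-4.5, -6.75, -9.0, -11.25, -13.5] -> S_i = -4.50 + -2.25*i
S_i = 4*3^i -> [4, 12, 36, 108, 324]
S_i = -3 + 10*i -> [-3, 7, 17, 27, 37]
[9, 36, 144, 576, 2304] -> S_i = 9*4^i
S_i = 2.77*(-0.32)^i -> [2.77, -0.89, 0.28, -0.09, 0.03]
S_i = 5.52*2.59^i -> [5.52, 14.3, 37.03, 95.9, 248.39]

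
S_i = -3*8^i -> [-3, -24, -192, -1536, -12288]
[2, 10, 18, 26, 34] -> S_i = 2 + 8*i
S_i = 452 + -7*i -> [452, 445, 438, 431, 424]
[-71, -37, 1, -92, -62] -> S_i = Random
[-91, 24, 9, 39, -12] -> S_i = Random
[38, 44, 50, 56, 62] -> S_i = 38 + 6*i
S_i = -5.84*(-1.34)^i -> [-5.84, 7.83, -10.49, 14.05, -18.83]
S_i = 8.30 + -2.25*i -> [8.3, 6.05, 3.8, 1.55, -0.7]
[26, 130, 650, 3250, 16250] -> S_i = 26*5^i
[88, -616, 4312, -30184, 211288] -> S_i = 88*-7^i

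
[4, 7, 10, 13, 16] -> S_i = 4 + 3*i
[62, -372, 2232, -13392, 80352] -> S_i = 62*-6^i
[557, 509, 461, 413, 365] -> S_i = 557 + -48*i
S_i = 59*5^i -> [59, 295, 1475, 7375, 36875]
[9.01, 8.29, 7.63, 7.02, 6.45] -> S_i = 9.01*0.92^i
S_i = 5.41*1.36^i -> [5.41, 7.36, 10.01, 13.61, 18.51]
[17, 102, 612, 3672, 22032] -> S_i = 17*6^i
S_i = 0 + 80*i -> [0, 80, 160, 240, 320]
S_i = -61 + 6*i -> [-61, -55, -49, -43, -37]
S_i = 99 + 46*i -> [99, 145, 191, 237, 283]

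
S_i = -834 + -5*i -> [-834, -839, -844, -849, -854]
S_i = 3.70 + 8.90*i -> [3.7, 12.6, 21.5, 30.4, 39.3]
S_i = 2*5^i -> [2, 10, 50, 250, 1250]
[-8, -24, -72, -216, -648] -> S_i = -8*3^i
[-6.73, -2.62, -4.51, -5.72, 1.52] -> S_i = Random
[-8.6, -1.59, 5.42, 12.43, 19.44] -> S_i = -8.60 + 7.01*i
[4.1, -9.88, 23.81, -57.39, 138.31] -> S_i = 4.10*(-2.41)^i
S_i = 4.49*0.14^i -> [4.49, 0.63, 0.09, 0.01, 0.0]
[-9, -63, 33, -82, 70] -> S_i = Random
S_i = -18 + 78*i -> [-18, 60, 138, 216, 294]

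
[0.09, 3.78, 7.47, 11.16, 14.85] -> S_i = 0.09 + 3.69*i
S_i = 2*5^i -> [2, 10, 50, 250, 1250]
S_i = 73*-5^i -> [73, -365, 1825, -9125, 45625]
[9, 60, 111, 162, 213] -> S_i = 9 + 51*i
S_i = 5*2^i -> [5, 10, 20, 40, 80]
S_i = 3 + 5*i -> [3, 8, 13, 18, 23]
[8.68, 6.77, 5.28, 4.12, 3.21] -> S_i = 8.68*0.78^i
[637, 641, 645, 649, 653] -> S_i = 637 + 4*i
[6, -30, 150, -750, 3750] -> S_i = 6*-5^i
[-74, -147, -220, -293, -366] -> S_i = -74 + -73*i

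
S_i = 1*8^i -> [1, 8, 64, 512, 4096]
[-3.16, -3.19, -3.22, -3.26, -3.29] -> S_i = -3.16*1.01^i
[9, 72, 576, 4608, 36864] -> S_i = 9*8^i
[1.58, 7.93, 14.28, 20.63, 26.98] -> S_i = 1.58 + 6.35*i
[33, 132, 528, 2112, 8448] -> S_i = 33*4^i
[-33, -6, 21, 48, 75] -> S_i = -33 + 27*i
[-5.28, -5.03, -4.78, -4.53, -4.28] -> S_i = -5.28 + 0.25*i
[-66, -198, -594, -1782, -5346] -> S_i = -66*3^i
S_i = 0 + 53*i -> [0, 53, 106, 159, 212]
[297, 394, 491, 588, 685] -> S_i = 297 + 97*i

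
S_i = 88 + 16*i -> [88, 104, 120, 136, 152]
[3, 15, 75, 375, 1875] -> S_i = 3*5^i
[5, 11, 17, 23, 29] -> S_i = 5 + 6*i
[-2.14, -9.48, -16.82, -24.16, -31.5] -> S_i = -2.14 + -7.34*i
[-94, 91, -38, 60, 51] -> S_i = Random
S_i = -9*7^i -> [-9, -63, -441, -3087, -21609]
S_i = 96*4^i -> [96, 384, 1536, 6144, 24576]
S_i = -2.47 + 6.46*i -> [-2.47, 3.99, 10.45, 16.91, 23.37]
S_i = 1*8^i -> [1, 8, 64, 512, 4096]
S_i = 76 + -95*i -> [76, -19, -114, -209, -304]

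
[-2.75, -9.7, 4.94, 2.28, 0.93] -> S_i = Random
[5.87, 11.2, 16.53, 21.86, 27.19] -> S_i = 5.87 + 5.33*i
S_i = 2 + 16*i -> [2, 18, 34, 50, 66]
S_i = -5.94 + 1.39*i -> [-5.94, -4.55, -3.16, -1.77, -0.38]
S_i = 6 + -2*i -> [6, 4, 2, 0, -2]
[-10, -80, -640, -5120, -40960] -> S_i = -10*8^i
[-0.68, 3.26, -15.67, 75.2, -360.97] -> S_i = -0.68*(-4.80)^i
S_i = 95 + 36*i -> [95, 131, 167, 203, 239]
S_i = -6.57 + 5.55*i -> [-6.57, -1.02, 4.53, 10.08, 15.63]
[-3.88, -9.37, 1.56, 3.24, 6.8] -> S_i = Random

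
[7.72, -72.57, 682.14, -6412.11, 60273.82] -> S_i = 7.72*(-9.40)^i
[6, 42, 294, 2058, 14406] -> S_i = 6*7^i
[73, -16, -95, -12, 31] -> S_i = Random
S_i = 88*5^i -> [88, 440, 2200, 11000, 55000]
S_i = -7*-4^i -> [-7, 28, -112, 448, -1792]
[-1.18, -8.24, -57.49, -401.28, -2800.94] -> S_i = -1.18*6.98^i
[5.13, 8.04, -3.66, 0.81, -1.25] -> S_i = Random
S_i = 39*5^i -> [39, 195, 975, 4875, 24375]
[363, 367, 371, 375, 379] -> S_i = 363 + 4*i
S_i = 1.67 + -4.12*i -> [1.67, -2.45, -6.57, -10.69, -14.81]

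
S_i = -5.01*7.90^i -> [-5.01, -39.58, -312.67, -2470.13, -19513.99]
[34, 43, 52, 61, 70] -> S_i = 34 + 9*i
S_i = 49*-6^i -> [49, -294, 1764, -10584, 63504]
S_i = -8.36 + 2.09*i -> [-8.36, -6.27, -4.18, -2.09, 0.0]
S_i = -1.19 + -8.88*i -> [-1.19, -10.07, -18.95, -27.83, -36.71]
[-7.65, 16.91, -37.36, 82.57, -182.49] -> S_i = -7.65*(-2.21)^i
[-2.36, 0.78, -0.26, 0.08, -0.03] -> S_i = -2.36*(-0.33)^i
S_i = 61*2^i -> [61, 122, 244, 488, 976]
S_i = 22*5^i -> [22, 110, 550, 2750, 13750]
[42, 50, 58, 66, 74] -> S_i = 42 + 8*i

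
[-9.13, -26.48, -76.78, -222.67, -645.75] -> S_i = -9.13*2.90^i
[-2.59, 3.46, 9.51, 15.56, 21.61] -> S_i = -2.59 + 6.05*i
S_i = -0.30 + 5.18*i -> [-0.3, 4.88, 10.06, 15.24, 20.42]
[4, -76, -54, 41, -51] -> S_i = Random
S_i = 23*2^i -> [23, 46, 92, 184, 368]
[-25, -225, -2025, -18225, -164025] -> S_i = -25*9^i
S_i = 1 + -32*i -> [1, -31, -63, -95, -127]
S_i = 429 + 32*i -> [429, 461, 493, 525, 557]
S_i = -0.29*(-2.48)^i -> [-0.29, 0.72, -1.78, 4.42, -10.97]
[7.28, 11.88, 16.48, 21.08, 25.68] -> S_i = 7.28 + 4.60*i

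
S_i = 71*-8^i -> [71, -568, 4544, -36352, 290816]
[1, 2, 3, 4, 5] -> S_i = 1 + 1*i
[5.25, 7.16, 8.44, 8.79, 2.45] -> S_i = Random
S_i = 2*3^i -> [2, 6, 18, 54, 162]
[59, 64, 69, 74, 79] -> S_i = 59 + 5*i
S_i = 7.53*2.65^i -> [7.53, 19.95, 52.88, 140.13, 371.35]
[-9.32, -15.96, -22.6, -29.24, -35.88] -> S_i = -9.32 + -6.64*i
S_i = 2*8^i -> [2, 16, 128, 1024, 8192]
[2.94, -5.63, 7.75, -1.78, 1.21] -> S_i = Random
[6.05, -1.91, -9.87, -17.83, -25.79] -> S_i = 6.05 + -7.96*i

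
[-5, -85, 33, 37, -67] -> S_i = Random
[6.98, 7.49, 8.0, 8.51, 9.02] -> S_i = 6.98 + 0.51*i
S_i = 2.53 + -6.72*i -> [2.53, -4.19, -10.91, -17.63, -24.35]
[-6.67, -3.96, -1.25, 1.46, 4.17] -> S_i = -6.67 + 2.71*i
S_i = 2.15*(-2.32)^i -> [2.15, -4.99, 11.57, -26.85, 62.29]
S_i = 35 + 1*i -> [35, 36, 37, 38, 39]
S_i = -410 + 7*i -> [-410, -403, -396, -389, -382]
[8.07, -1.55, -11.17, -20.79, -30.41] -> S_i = 8.07 + -9.62*i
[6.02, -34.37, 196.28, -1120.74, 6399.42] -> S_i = 6.02*(-5.71)^i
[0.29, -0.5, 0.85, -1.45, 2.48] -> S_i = 0.29*(-1.71)^i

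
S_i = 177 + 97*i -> [177, 274, 371, 468, 565]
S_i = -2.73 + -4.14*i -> [-2.73, -6.87, -11.01, -15.15, -19.29]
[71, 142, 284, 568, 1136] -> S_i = 71*2^i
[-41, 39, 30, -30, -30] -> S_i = Random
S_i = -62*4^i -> [-62, -248, -992, -3968, -15872]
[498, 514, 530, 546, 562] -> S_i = 498 + 16*i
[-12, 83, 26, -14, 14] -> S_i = Random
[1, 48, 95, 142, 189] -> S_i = 1 + 47*i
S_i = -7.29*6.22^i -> [-7.29, -45.34, -282.04, -1754.28, -10911.62]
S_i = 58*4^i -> [58, 232, 928, 3712, 14848]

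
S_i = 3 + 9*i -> [3, 12, 21, 30, 39]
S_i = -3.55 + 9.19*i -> [-3.55, 5.64, 14.83, 24.02, 33.21]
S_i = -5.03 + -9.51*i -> [-5.03, -14.54, -24.05, -33.56, -43.07]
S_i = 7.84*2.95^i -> [7.84, 23.13, 68.23, 201.27, 593.75]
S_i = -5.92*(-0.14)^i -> [-5.92, 0.83, -0.12, 0.02, -0.0]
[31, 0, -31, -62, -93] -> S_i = 31 + -31*i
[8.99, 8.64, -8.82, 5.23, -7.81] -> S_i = Random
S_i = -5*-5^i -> [-5, 25, -125, 625, -3125]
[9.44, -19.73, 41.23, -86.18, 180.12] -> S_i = 9.44*(-2.09)^i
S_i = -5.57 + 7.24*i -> [-5.57, 1.67, 8.91, 16.15, 23.39]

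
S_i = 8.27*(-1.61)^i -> [8.27, -13.31, 21.44, -34.51, 55.57]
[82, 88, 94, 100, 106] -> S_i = 82 + 6*i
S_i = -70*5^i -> [-70, -350, -1750, -8750, -43750]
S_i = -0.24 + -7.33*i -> [-0.24, -7.57, -14.9, -22.23, -29.56]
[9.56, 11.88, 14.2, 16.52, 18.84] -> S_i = 9.56 + 2.32*i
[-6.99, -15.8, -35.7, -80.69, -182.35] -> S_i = -6.99*2.26^i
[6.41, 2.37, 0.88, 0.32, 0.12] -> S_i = 6.41*0.37^i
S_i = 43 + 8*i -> [43, 51, 59, 67, 75]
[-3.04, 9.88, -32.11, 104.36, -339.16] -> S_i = -3.04*(-3.25)^i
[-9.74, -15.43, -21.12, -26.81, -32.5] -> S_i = -9.74 + -5.69*i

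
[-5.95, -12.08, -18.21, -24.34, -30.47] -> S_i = -5.95 + -6.13*i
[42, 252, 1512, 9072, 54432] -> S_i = 42*6^i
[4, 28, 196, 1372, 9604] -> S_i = 4*7^i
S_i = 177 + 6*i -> [177, 183, 189, 195, 201]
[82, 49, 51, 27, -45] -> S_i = Random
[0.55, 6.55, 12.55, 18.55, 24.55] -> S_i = 0.55 + 6.00*i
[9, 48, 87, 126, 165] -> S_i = 9 + 39*i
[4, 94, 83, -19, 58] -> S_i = Random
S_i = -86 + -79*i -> [-86, -165, -244, -323, -402]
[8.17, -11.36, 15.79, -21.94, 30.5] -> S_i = 8.17*(-1.39)^i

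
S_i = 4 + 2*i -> [4, 6, 8, 10, 12]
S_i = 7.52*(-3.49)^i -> [7.52, -26.24, 91.59, -319.66, 1115.63]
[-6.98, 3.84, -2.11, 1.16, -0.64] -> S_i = -6.98*(-0.55)^i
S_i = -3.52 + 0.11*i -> [-3.52, -3.41, -3.3, -3.19, -3.08]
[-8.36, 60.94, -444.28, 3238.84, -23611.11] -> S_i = -8.36*(-7.29)^i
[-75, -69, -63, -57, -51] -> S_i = -75 + 6*i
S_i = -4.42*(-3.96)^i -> [-4.42, 17.5, -69.31, 274.48, -1086.93]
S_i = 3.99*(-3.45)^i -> [3.99, -13.77, 47.49, -163.84, 565.26]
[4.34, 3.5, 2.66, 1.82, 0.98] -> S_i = 4.34 + -0.84*i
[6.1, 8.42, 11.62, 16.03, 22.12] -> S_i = 6.10*1.38^i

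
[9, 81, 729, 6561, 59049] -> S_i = 9*9^i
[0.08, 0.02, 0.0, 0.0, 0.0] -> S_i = 0.08*0.21^i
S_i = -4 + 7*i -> [-4, 3, 10, 17, 24]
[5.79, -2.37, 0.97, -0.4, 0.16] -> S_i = 5.79*(-0.41)^i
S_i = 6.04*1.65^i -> [6.04, 9.97, 16.44, 27.13, 44.77]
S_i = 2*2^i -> [2, 4, 8, 16, 32]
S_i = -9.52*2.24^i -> [-9.52, -21.32, -47.77, -107.0, -239.68]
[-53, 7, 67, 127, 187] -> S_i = -53 + 60*i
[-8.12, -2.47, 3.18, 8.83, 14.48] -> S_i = -8.12 + 5.65*i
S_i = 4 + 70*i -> [4, 74, 144, 214, 284]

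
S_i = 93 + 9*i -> [93, 102, 111, 120, 129]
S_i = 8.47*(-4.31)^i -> [8.47, -36.51, 157.34, -678.13, 2922.76]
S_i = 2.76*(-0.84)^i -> [2.76, -2.32, 1.95, -1.64, 1.37]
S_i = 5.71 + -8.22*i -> [5.71, -2.51, -10.73, -18.95, -27.17]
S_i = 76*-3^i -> [76, -228, 684, -2052, 6156]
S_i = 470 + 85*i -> [470, 555, 640, 725, 810]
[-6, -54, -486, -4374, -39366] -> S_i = -6*9^i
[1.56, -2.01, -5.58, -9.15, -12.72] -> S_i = 1.56 + -3.57*i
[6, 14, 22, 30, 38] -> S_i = 6 + 8*i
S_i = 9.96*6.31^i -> [9.96, 62.85, 396.57, 2502.35, 15789.81]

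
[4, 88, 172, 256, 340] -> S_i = 4 + 84*i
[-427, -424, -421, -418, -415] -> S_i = -427 + 3*i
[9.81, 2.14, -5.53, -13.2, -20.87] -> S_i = 9.81 + -7.67*i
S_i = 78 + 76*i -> [78, 154, 230, 306, 382]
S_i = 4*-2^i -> [4, -8, 16, -32, 64]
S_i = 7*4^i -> [7, 28, 112, 448, 1792]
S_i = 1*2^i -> [1, 2, 4, 8, 16]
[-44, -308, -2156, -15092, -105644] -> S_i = -44*7^i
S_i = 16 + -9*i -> [16, 7, -2, -11, -20]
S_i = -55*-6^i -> [-55, 330, -1980, 11880, -71280]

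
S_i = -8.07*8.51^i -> [-8.07, -68.68, -584.43, -4973.5, -42324.49]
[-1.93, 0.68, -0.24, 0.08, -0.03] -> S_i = -1.93*(-0.35)^i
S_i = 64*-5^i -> [64, -320, 1600, -8000, 40000]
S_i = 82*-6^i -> [82, -492, 2952, -17712, 106272]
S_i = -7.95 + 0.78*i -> [-7.95, -7.17, -6.39, -5.61, -4.83]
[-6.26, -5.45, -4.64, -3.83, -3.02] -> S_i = -6.26 + 0.81*i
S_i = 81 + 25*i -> [81, 106, 131, 156, 181]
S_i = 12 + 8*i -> [12, 20, 28, 36, 44]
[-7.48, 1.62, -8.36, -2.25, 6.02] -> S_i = Random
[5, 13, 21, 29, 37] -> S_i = 5 + 8*i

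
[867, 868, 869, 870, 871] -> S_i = 867 + 1*i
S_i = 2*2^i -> [2, 4, 8, 16, 32]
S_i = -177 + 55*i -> [-177, -122, -67, -12, 43]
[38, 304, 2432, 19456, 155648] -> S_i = 38*8^i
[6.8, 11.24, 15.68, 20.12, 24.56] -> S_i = 6.80 + 4.44*i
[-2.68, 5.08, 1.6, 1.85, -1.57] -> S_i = Random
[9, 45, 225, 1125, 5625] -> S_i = 9*5^i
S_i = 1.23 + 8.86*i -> [1.23, 10.09, 18.95, 27.81, 36.67]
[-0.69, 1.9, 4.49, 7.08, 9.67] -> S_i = -0.69 + 2.59*i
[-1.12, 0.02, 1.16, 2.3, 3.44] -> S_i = -1.12 + 1.14*i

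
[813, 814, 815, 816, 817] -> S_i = 813 + 1*i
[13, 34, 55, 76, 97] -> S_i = 13 + 21*i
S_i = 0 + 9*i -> [0, 9, 18, 27, 36]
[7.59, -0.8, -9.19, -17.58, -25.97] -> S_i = 7.59 + -8.39*i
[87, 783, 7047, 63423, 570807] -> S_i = 87*9^i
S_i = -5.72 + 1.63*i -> [-5.72, -4.09, -2.46, -0.83, 0.8]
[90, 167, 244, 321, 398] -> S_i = 90 + 77*i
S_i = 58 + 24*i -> [58, 82, 106, 130, 154]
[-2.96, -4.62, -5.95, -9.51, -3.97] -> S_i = Random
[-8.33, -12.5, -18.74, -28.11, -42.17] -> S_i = -8.33*1.50^i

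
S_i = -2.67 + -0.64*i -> [-2.67, -3.31, -3.95, -4.59, -5.23]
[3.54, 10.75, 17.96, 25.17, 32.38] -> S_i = 3.54 + 7.21*i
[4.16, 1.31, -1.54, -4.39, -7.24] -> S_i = 4.16 + -2.85*i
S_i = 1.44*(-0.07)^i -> [1.44, -0.1, 0.01, -0.0, 0.0]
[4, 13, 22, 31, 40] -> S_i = 4 + 9*i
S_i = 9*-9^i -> [9, -81, 729, -6561, 59049]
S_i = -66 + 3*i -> [-66, -63, -60, -57, -54]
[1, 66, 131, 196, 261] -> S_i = 1 + 65*i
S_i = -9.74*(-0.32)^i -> [-9.74, 3.12, -1.0, 0.32, -0.1]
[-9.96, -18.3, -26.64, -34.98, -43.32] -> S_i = -9.96 + -8.34*i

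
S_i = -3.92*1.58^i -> [-3.92, -6.19, -9.79, -15.46, -24.43]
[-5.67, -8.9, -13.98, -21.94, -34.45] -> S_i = -5.67*1.57^i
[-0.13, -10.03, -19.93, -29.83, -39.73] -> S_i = -0.13 + -9.90*i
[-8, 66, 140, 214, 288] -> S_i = -8 + 74*i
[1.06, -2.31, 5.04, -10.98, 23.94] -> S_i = 1.06*(-2.18)^i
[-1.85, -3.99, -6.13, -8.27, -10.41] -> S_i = -1.85 + -2.14*i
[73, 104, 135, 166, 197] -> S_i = 73 + 31*i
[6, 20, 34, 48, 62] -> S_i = 6 + 14*i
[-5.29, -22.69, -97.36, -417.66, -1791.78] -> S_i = -5.29*4.29^i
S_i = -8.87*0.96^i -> [-8.87, -8.52, -8.17, -7.85, -7.53]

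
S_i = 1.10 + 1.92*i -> [1.1, 3.02, 4.94, 6.86, 8.78]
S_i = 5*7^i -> [5, 35, 245, 1715, 12005]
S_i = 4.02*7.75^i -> [4.02, 31.15, 241.45, 1871.25, 14502.17]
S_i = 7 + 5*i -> [7, 12, 17, 22, 27]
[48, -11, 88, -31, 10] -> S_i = Random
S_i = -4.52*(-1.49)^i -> [-4.52, 6.73, -10.03, 14.95, -22.28]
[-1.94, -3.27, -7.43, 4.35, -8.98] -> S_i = Random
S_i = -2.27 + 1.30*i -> [-2.27, -0.97, 0.33, 1.63, 2.93]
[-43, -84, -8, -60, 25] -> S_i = Random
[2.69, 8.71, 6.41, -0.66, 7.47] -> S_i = Random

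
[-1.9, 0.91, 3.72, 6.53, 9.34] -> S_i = -1.90 + 2.81*i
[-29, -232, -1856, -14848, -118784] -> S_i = -29*8^i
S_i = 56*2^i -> [56, 112, 224, 448, 896]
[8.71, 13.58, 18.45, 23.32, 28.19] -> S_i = 8.71 + 4.87*i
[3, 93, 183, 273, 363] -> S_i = 3 + 90*i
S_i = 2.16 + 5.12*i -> [2.16, 7.28, 12.4, 17.52, 22.64]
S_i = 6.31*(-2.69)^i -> [6.31, -16.97, 45.66, -122.82, 330.4]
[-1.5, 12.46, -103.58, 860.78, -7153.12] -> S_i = -1.50*(-8.31)^i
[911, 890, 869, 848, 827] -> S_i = 911 + -21*i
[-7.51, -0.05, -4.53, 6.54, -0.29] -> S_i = Random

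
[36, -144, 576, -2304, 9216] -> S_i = 36*-4^i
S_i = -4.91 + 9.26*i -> [-4.91, 4.35, 13.61, 22.87, 32.13]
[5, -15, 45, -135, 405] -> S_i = 5*-3^i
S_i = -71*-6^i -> [-71, 426, -2556, 15336, -92016]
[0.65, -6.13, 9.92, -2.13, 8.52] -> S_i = Random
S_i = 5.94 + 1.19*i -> [5.94, 7.13, 8.32, 9.51, 10.7]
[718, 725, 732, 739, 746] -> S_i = 718 + 7*i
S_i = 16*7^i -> [16, 112, 784, 5488, 38416]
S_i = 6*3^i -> [6, 18, 54, 162, 486]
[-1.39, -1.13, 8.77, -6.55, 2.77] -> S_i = Random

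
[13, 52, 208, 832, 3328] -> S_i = 13*4^i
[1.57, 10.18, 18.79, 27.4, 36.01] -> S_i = 1.57 + 8.61*i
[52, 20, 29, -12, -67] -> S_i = Random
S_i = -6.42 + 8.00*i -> [-6.42, 1.58, 9.58, 17.58, 25.58]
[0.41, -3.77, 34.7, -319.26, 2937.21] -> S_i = 0.41*(-9.20)^i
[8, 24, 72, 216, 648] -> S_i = 8*3^i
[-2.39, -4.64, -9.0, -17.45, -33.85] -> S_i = -2.39*1.94^i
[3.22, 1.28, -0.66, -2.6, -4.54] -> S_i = 3.22 + -1.94*i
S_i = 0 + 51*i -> [0, 51, 102, 153, 204]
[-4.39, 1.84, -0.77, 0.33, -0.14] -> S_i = -4.39*(-0.42)^i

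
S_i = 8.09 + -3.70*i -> [8.09, 4.39, 0.69, -3.01, -6.71]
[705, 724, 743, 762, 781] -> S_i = 705 + 19*i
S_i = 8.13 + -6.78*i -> [8.13, 1.35, -5.43, -12.21, -18.99]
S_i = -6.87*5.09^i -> [-6.87, -34.97, -177.99, -905.96, -4611.35]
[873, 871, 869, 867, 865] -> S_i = 873 + -2*i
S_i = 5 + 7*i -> [5, 12, 19, 26, 33]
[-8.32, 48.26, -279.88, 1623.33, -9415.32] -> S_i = -8.32*(-5.80)^i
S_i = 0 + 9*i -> [0, 9, 18, 27, 36]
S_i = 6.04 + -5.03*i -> [6.04, 1.01, -4.02, -9.05, -14.08]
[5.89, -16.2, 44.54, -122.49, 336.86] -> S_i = 5.89*(-2.75)^i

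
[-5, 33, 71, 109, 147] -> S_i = -5 + 38*i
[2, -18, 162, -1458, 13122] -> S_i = 2*-9^i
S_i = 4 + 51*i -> [4, 55, 106, 157, 208]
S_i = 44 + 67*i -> [44, 111, 178, 245, 312]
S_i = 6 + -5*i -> [6, 1, -4, -9, -14]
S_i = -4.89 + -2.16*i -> [-4.89, -7.05, -9.21, -11.37, -13.53]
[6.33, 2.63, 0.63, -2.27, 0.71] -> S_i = Random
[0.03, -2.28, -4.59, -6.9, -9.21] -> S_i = 0.03 + -2.31*i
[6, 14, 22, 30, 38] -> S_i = 6 + 8*i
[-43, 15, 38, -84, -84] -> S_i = Random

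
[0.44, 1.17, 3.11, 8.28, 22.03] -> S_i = 0.44*2.66^i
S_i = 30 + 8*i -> [30, 38, 46, 54, 62]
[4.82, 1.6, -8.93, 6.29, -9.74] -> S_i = Random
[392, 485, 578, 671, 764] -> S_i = 392 + 93*i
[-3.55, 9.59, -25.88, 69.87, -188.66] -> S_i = -3.55*(-2.70)^i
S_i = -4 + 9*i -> [-4, 5, 14, 23, 32]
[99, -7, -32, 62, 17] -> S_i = Random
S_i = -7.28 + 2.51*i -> [-7.28, -4.77, -2.26, 0.25, 2.76]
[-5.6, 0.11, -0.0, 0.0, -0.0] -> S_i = -5.60*(-0.02)^i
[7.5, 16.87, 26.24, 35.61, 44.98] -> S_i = 7.50 + 9.37*i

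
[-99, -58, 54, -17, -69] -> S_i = Random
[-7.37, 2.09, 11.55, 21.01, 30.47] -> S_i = -7.37 + 9.46*i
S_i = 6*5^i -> [6, 30, 150, 750, 3750]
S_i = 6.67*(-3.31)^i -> [6.67, -22.08, 73.08, -241.89, 800.64]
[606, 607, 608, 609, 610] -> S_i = 606 + 1*i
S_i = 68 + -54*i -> [68, 14, -40, -94, -148]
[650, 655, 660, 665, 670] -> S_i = 650 + 5*i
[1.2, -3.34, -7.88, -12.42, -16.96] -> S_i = 1.20 + -4.54*i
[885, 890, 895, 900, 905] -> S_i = 885 + 5*i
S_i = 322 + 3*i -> [322, 325, 328, 331, 334]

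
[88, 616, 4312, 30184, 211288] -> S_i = 88*7^i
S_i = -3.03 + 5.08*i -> [-3.03, 2.05, 7.13, 12.21, 17.29]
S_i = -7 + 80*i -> [-7, 73, 153, 233, 313]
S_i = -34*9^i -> [-34, -306, -2754, -24786, -223074]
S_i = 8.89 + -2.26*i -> [8.89, 6.63, 4.37, 2.11, -0.15]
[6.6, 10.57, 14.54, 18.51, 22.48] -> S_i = 6.60 + 3.97*i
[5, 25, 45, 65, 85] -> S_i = 5 + 20*i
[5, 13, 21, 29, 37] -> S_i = 5 + 8*i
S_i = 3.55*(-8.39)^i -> [3.55, -29.78, 249.89, -2096.59, 17590.42]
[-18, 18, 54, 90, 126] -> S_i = -18 + 36*i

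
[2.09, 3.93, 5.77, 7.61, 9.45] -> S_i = 2.09 + 1.84*i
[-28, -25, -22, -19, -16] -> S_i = -28 + 3*i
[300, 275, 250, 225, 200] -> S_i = 300 + -25*i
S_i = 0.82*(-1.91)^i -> [0.82, -1.57, 2.99, -5.71, 10.91]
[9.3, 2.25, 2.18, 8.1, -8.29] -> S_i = Random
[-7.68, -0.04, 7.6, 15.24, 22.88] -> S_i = -7.68 + 7.64*i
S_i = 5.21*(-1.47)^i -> [5.21, -7.66, 11.26, -16.55, 24.33]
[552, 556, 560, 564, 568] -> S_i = 552 + 4*i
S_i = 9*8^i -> [9, 72, 576, 4608, 36864]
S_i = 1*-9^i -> [1, -9, 81, -729, 6561]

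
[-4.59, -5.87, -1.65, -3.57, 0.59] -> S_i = Random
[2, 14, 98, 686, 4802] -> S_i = 2*7^i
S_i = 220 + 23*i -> [220, 243, 266, 289, 312]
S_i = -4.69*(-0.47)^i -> [-4.69, 2.2, -1.04, 0.49, -0.23]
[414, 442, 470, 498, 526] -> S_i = 414 + 28*i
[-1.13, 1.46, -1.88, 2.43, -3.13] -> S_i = -1.13*(-1.29)^i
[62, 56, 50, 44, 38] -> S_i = 62 + -6*i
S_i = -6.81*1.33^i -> [-6.81, -9.06, -12.05, -16.02, -21.31]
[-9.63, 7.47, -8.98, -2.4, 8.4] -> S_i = Random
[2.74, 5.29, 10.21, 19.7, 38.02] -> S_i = 2.74*1.93^i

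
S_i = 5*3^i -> [5, 15, 45, 135, 405]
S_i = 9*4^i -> [9, 36, 144, 576, 2304]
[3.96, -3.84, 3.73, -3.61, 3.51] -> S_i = 3.96*(-0.97)^i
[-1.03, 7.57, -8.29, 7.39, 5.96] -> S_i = Random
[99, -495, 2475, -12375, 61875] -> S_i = 99*-5^i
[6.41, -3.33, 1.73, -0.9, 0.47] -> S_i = 6.41*(-0.52)^i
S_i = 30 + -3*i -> [30, 27, 24, 21, 18]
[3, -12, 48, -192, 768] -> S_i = 3*-4^i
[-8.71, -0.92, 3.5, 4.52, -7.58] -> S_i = Random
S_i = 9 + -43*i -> [9, -34, -77, -120, -163]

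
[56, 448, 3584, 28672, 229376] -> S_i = 56*8^i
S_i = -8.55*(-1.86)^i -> [-8.55, 15.9, -29.58, 55.02, -102.33]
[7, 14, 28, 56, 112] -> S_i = 7*2^i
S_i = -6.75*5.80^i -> [-6.75, -39.15, -227.07, -1317.01, -7638.63]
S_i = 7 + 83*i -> [7, 90, 173, 256, 339]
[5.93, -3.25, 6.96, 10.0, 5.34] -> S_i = Random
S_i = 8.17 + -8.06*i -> [8.17, 0.11, -7.95, -16.01, -24.07]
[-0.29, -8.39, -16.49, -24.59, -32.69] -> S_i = -0.29 + -8.10*i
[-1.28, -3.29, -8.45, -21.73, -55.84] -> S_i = -1.28*2.57^i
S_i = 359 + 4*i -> [359, 363, 367, 371, 375]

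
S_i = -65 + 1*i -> [-65, -64, -63, -62, -61]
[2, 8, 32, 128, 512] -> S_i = 2*4^i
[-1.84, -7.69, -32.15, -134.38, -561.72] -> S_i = -1.84*4.18^i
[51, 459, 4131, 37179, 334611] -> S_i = 51*9^i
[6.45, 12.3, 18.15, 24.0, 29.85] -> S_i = 6.45 + 5.85*i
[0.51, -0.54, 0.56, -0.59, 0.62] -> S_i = 0.51*(-1.05)^i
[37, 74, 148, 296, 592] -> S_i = 37*2^i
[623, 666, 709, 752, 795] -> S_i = 623 + 43*i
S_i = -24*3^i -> [-24, -72, -216, -648, -1944]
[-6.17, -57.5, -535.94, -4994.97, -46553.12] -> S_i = -6.17*9.32^i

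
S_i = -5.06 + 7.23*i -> [-5.06, 2.17, 9.4, 16.63, 23.86]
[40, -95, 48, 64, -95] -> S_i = Random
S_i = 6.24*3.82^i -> [6.24, 23.84, 91.06, 347.84, 1328.73]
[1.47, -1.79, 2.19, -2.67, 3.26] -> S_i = 1.47*(-1.22)^i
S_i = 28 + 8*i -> [28, 36, 44, 52, 60]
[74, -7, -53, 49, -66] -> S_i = Random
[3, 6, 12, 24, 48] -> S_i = 3*2^i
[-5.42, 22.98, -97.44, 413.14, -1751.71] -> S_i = -5.42*(-4.24)^i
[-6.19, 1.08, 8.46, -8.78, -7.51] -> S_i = Random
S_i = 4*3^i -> [4, 12, 36, 108, 324]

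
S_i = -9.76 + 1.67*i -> [-9.76, -8.09, -6.42, -4.75, -3.08]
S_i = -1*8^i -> [-1, -8, -64, -512, -4096]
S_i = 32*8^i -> [32, 256, 2048, 16384, 131072]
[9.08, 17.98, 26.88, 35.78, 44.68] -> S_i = 9.08 + 8.90*i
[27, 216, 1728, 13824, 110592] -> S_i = 27*8^i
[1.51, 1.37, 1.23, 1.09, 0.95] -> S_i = 1.51 + -0.14*i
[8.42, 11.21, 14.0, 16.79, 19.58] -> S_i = 8.42 + 2.79*i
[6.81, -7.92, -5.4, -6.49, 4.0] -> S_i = Random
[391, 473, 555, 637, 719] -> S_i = 391 + 82*i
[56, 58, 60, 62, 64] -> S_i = 56 + 2*i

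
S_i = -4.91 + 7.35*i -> [-4.91, 2.44, 9.79, 17.14, 24.49]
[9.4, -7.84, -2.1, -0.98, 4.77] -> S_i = Random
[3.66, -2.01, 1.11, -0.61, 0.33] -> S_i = 3.66*(-0.55)^i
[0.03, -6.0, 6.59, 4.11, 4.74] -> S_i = Random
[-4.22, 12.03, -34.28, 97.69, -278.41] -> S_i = -4.22*(-2.85)^i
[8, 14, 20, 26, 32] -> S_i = 8 + 6*i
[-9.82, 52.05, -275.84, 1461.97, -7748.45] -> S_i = -9.82*(-5.30)^i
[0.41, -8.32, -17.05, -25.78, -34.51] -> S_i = 0.41 + -8.73*i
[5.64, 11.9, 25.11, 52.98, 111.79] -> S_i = 5.64*2.11^i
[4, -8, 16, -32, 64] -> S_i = 4*-2^i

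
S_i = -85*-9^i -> [-85, 765, -6885, 61965, -557685]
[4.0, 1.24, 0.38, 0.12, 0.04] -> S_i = 4.00*0.31^i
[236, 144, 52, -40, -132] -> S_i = 236 + -92*i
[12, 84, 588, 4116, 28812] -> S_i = 12*7^i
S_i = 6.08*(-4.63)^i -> [6.08, -28.15, 130.34, -603.46, 2794.01]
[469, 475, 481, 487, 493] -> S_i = 469 + 6*i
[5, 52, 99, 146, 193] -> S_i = 5 + 47*i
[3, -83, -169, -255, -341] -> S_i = 3 + -86*i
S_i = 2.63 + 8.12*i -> [2.63, 10.75, 18.87, 26.99, 35.11]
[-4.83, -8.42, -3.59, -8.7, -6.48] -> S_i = Random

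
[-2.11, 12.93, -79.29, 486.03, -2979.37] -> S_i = -2.11*(-6.13)^i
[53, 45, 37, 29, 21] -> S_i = 53 + -8*i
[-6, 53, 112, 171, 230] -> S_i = -6 + 59*i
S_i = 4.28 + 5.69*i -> [4.28, 9.97, 15.66, 21.35, 27.04]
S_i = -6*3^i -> [-6, -18, -54, -162, -486]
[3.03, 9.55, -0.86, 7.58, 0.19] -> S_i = Random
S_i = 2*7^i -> [2, 14, 98, 686, 4802]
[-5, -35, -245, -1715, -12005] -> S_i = -5*7^i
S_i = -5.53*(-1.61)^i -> [-5.53, 8.9, -14.33, 23.08, -37.16]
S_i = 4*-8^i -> [4, -32, 256, -2048, 16384]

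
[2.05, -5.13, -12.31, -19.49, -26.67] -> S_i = 2.05 + -7.18*i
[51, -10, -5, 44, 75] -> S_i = Random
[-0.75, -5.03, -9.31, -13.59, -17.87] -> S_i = -0.75 + -4.28*i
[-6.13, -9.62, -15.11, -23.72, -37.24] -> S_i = -6.13*1.57^i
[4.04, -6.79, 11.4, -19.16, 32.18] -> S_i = 4.04*(-1.68)^i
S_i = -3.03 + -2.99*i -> [-3.03, -6.02, -9.01, -12.0, -14.99]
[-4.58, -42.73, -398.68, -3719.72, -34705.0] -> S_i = -4.58*9.33^i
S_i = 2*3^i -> [2, 6, 18, 54, 162]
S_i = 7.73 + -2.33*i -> [7.73, 5.4, 3.07, 0.74, -1.59]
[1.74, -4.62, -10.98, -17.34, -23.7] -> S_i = 1.74 + -6.36*i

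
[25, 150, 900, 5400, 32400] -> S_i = 25*6^i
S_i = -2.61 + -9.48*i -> [-2.61, -12.09, -21.57, -31.05, -40.53]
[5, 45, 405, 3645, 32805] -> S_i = 5*9^i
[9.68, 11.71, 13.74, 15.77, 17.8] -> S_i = 9.68 + 2.03*i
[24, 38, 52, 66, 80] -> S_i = 24 + 14*i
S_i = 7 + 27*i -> [7, 34, 61, 88, 115]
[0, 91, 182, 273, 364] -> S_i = 0 + 91*i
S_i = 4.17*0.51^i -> [4.17, 2.13, 1.08, 0.55, 0.28]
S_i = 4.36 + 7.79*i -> [4.36, 12.15, 19.94, 27.73, 35.52]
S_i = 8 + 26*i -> [8, 34, 60, 86, 112]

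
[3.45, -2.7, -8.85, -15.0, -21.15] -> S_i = 3.45 + -6.15*i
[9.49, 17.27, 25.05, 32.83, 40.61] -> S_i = 9.49 + 7.78*i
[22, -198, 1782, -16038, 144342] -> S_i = 22*-9^i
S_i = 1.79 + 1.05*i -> [1.79, 2.84, 3.89, 4.94, 5.99]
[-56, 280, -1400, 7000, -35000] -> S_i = -56*-5^i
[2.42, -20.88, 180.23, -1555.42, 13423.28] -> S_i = 2.42*(-8.63)^i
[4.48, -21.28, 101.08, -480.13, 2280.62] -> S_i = 4.48*(-4.75)^i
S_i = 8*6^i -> [8, 48, 288, 1728, 10368]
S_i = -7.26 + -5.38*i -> [-7.26, -12.64, -18.02, -23.4, -28.78]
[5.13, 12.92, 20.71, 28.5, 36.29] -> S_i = 5.13 + 7.79*i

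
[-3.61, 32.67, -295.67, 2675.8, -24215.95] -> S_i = -3.61*(-9.05)^i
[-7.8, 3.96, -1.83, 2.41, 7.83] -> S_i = Random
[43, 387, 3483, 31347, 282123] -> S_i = 43*9^i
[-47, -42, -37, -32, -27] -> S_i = -47 + 5*i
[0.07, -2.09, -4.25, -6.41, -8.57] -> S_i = 0.07 + -2.16*i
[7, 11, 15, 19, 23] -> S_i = 7 + 4*i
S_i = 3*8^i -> [3, 24, 192, 1536, 12288]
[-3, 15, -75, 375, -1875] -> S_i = -3*-5^i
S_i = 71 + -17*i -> [71, 54, 37, 20, 3]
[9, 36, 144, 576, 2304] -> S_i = 9*4^i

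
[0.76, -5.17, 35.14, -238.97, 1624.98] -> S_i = 0.76*(-6.80)^i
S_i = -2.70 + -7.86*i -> [-2.7, -10.56, -18.42, -26.28, -34.14]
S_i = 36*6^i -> [36, 216, 1296, 7776, 46656]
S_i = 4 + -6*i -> [4, -2, -8, -14, -20]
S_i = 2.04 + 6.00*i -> [2.04, 8.04, 14.04, 20.04, 26.04]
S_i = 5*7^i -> [5, 35, 245, 1715, 12005]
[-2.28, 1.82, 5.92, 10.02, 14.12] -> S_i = -2.28 + 4.10*i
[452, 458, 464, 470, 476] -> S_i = 452 + 6*i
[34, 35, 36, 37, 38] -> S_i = 34 + 1*i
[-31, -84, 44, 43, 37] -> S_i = Random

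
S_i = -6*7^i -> [-6, -42, -294, -2058, -14406]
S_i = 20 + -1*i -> [20, 19, 18, 17, 16]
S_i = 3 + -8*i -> [3, -5, -13, -21, -29]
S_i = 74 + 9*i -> [74, 83, 92, 101, 110]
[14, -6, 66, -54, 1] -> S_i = Random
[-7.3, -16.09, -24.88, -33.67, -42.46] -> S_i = -7.30 + -8.79*i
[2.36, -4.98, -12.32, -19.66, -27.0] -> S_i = 2.36 + -7.34*i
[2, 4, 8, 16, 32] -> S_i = 2*2^i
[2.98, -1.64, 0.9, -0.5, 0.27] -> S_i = 2.98*(-0.55)^i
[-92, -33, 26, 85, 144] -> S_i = -92 + 59*i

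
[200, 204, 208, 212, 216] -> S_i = 200 + 4*i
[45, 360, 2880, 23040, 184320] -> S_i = 45*8^i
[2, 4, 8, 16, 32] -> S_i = 2*2^i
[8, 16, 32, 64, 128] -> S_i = 8*2^i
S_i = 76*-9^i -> [76, -684, 6156, -55404, 498636]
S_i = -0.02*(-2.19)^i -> [-0.02, 0.04, -0.1, 0.21, -0.46]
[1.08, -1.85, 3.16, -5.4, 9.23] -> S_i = 1.08*(-1.71)^i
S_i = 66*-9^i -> [66, -594, 5346, -48114, 433026]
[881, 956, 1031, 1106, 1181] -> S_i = 881 + 75*i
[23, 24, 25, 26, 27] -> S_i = 23 + 1*i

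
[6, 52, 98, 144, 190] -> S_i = 6 + 46*i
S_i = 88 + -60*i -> [88, 28, -32, -92, -152]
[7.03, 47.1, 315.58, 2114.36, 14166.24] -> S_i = 7.03*6.70^i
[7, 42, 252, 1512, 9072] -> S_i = 7*6^i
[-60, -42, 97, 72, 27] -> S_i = Random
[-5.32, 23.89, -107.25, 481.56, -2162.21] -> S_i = -5.32*(-4.49)^i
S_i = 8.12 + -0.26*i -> [8.12, 7.86, 7.6, 7.34, 7.08]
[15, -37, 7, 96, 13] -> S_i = Random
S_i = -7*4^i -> [-7, -28, -112, -448, -1792]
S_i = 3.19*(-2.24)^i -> [3.19, -7.15, 16.01, -35.85, 80.31]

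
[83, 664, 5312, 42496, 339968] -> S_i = 83*8^i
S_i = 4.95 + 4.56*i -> [4.95, 9.51, 14.07, 18.63, 23.19]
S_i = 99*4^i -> [99, 396, 1584, 6336, 25344]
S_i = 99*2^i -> [99, 198, 396, 792, 1584]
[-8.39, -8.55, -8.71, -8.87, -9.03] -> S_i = -8.39 + -0.16*i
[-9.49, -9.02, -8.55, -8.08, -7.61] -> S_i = -9.49 + 0.47*i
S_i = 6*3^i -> [6, 18, 54, 162, 486]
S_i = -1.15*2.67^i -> [-1.15, -3.07, -8.2, -21.89, -58.44]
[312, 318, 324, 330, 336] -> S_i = 312 + 6*i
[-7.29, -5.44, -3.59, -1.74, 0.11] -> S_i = -7.29 + 1.85*i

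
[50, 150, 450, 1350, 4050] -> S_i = 50*3^i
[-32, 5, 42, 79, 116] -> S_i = -32 + 37*i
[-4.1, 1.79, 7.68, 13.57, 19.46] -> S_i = -4.10 + 5.89*i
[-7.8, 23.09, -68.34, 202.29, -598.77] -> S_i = -7.80*(-2.96)^i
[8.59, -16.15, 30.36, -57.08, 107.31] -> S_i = 8.59*(-1.88)^i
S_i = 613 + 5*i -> [613, 618, 623, 628, 633]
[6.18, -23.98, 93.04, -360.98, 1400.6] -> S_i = 6.18*(-3.88)^i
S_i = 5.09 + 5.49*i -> [5.09, 10.58, 16.07, 21.56, 27.05]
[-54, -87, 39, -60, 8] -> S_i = Random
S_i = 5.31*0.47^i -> [5.31, 2.5, 1.17, 0.55, 0.26]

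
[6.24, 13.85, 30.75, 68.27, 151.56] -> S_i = 6.24*2.22^i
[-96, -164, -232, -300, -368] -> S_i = -96 + -68*i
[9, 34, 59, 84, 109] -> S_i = 9 + 25*i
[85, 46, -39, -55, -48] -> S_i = Random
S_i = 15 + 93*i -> [15, 108, 201, 294, 387]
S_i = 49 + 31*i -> [49, 80, 111, 142, 173]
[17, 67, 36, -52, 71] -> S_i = Random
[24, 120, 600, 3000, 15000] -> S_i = 24*5^i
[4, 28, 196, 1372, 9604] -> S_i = 4*7^i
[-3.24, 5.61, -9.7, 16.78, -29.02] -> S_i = -3.24*(-1.73)^i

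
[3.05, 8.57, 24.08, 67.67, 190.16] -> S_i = 3.05*2.81^i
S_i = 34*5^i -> [34, 170, 850, 4250, 21250]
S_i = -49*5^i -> [-49, -245, -1225, -6125, -30625]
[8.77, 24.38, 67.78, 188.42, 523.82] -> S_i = 8.77*2.78^i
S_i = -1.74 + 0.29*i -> [-1.74, -1.45, -1.16, -0.87, -0.58]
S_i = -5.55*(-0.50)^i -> [-5.55, 2.78, -1.39, 0.69, -0.35]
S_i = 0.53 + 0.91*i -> [0.53, 1.44, 2.35, 3.26, 4.17]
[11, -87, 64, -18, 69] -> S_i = Random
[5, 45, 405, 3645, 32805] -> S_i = 5*9^i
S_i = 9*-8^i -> [9, -72, 576, -4608, 36864]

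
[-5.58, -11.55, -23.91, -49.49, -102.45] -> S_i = -5.58*2.07^i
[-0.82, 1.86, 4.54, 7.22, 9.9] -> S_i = -0.82 + 2.68*i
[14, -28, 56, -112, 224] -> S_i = 14*-2^i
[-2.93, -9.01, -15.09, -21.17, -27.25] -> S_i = -2.93 + -6.08*i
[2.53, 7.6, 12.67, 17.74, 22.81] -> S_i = 2.53 + 5.07*i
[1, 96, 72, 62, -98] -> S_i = Random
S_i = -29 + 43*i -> [-29, 14, 57, 100, 143]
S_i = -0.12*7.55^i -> [-0.12, -0.91, -6.84, -51.64, -389.91]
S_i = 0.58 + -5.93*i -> [0.58, -5.35, -11.28, -17.21, -23.14]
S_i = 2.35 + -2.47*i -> [2.35, -0.12, -2.59, -5.06, -7.53]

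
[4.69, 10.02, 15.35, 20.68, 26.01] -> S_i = 4.69 + 5.33*i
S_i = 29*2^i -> [29, 58, 116, 232, 464]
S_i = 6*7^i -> [6, 42, 294, 2058, 14406]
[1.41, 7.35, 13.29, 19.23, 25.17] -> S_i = 1.41 + 5.94*i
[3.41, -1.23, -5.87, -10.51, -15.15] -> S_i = 3.41 + -4.64*i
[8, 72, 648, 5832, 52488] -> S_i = 8*9^i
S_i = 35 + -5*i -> [35, 30, 25, 20, 15]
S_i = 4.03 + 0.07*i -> [4.03, 4.1, 4.17, 4.24, 4.31]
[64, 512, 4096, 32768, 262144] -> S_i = 64*8^i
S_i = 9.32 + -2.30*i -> [9.32, 7.02, 4.72, 2.42, 0.12]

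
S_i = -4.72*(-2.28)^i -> [-4.72, 10.76, -24.54, 55.94, -127.55]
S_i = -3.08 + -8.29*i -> [-3.08, -11.37, -19.66, -27.95, -36.24]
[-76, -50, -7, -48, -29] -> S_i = Random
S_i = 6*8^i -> [6, 48, 384, 3072, 24576]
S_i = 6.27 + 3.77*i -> [6.27, 10.04, 13.81, 17.58, 21.35]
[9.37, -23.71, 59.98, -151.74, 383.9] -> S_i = 9.37*(-2.53)^i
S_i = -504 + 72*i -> [-504, -432, -360, -288, -216]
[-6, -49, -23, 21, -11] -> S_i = Random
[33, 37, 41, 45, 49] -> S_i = 33 + 4*i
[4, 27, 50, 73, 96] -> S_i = 4 + 23*i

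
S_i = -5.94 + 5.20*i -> [-5.94, -0.74, 4.46, 9.66, 14.86]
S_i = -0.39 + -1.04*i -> [-0.39, -1.43, -2.47, -3.51, -4.55]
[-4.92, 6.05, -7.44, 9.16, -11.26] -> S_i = -4.92*(-1.23)^i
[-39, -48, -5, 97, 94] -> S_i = Random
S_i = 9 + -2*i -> [9, 7, 5, 3, 1]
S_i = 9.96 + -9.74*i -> [9.96, 0.22, -9.52, -19.26, -29.0]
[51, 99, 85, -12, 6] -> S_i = Random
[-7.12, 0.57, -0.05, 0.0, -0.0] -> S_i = -7.12*(-0.08)^i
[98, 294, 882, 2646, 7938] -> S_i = 98*3^i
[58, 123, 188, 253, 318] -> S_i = 58 + 65*i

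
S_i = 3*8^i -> [3, 24, 192, 1536, 12288]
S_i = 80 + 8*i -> [80, 88, 96, 104, 112]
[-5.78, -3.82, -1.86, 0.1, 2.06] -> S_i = -5.78 + 1.96*i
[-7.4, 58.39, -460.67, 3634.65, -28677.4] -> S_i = -7.40*(-7.89)^i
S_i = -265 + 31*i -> [-265, -234, -203, -172, -141]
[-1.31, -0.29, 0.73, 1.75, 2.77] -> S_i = -1.31 + 1.02*i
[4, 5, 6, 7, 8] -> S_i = 4 + 1*i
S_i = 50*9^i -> [50, 450, 4050, 36450, 328050]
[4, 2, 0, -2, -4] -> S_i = 4 + -2*i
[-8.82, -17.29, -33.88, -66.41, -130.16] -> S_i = -8.82*1.96^i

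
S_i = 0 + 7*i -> [0, 7, 14, 21, 28]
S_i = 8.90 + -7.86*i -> [8.9, 1.04, -6.82, -14.68, -22.54]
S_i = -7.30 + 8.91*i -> [-7.3, 1.61, 10.52, 19.43, 28.34]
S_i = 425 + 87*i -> [425, 512, 599, 686, 773]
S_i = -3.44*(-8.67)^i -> [-3.44, 29.82, -258.58, 2241.9, -19437.25]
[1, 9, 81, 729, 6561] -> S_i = 1*9^i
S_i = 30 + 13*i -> [30, 43, 56, 69, 82]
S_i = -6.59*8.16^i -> [-6.59, -53.77, -438.8, -3580.6, -29217.7]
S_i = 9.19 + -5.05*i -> [9.19, 4.14, -0.91, -5.96, -11.01]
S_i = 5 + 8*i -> [5, 13, 21, 29, 37]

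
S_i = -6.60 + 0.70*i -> [-6.6, -5.9, -5.2, -4.5, -3.8]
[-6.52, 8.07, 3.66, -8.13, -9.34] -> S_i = Random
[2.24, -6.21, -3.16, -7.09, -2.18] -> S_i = Random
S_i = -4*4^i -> [-4, -16, -64, -256, -1024]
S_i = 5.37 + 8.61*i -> [5.37, 13.98, 22.59, 31.2, 39.81]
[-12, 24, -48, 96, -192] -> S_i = -12*-2^i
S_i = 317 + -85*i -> [317, 232, 147, 62, -23]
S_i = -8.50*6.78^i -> [-8.5, -57.63, -390.73, -2649.16, -17961.3]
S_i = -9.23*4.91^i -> [-9.23, -45.32, -222.52, -1092.56, -5364.48]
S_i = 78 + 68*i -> [78, 146, 214, 282, 350]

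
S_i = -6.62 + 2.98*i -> [-6.62, -3.64, -0.66, 2.32, 5.3]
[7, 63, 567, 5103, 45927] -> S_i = 7*9^i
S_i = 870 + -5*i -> [870, 865, 860, 855, 850]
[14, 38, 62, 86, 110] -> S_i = 14 + 24*i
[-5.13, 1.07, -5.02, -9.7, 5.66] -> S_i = Random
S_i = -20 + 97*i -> [-20, 77, 174, 271, 368]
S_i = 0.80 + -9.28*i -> [0.8, -8.48, -17.76, -27.04, -36.32]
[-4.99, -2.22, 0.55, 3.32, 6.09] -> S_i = -4.99 + 2.77*i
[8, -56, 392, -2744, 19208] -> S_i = 8*-7^i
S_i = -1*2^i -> [-1, -2, -4, -8, -16]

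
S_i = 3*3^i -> [3, 9, 27, 81, 243]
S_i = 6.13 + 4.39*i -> [6.13, 10.52, 14.91, 19.3, 23.69]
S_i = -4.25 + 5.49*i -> [-4.25, 1.24, 6.73, 12.22, 17.71]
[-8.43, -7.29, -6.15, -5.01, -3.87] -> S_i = -8.43 + 1.14*i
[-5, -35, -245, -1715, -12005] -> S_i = -5*7^i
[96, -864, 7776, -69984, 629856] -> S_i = 96*-9^i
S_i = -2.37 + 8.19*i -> [-2.37, 5.82, 14.01, 22.2, 30.39]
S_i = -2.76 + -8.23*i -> [-2.76, -10.99, -19.22, -27.45, -35.68]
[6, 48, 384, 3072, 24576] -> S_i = 6*8^i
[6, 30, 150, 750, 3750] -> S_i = 6*5^i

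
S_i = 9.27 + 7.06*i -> [9.27, 16.33, 23.39, 30.45, 37.51]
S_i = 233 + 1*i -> [233, 234, 235, 236, 237]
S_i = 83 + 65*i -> [83, 148, 213, 278, 343]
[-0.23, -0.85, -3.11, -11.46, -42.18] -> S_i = -0.23*3.68^i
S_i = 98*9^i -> [98, 882, 7938, 71442, 642978]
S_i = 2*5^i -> [2, 10, 50, 250, 1250]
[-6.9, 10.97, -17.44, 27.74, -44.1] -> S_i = -6.90*(-1.59)^i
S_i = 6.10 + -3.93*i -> [6.1, 2.17, -1.76, -5.69, -9.62]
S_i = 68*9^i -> [68, 612, 5508, 49572, 446148]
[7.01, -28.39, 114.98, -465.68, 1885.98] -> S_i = 7.01*(-4.05)^i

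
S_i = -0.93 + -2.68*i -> [-0.93, -3.61, -6.29, -8.97, -11.65]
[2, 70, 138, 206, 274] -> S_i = 2 + 68*i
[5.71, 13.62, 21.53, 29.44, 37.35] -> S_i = 5.71 + 7.91*i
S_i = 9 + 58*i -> [9, 67, 125, 183, 241]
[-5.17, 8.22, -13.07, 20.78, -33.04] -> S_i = -5.17*(-1.59)^i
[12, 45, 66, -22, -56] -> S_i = Random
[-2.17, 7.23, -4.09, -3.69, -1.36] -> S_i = Random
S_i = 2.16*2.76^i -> [2.16, 5.96, 16.45, 45.41, 125.34]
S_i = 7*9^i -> [7, 63, 567, 5103, 45927]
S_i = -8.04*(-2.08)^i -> [-8.04, 16.72, -34.78, 72.35, -150.49]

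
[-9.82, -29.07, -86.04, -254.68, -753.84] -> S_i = -9.82*2.96^i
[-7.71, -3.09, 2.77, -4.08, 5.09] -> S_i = Random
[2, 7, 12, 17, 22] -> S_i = 2 + 5*i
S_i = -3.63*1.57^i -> [-3.63, -5.7, -8.95, -14.05, -22.05]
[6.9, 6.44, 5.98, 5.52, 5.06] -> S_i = 6.90 + -0.46*i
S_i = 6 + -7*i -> [6, -1, -8, -15, -22]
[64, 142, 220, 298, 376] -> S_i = 64 + 78*i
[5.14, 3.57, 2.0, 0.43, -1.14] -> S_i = 5.14 + -1.57*i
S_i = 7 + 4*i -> [7, 11, 15, 19, 23]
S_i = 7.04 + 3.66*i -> [7.04, 10.7, 14.36, 18.02, 21.68]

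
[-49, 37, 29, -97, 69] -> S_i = Random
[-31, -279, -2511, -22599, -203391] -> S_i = -31*9^i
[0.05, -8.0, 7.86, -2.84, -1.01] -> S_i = Random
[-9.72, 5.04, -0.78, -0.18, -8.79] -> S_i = Random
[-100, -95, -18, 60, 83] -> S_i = Random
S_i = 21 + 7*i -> [21, 28, 35, 42, 49]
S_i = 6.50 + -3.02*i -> [6.5, 3.48, 0.46, -2.56, -5.58]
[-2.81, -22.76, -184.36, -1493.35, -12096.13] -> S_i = -2.81*8.10^i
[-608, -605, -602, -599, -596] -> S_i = -608 + 3*i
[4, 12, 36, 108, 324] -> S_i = 4*3^i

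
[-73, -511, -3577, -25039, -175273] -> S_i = -73*7^i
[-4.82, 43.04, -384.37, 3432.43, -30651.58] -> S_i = -4.82*(-8.93)^i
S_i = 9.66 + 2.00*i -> [9.66, 11.66, 13.66, 15.66, 17.66]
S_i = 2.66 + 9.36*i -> [2.66, 12.02, 21.38, 30.74, 40.1]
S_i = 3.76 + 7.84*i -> [3.76, 11.6, 19.44, 27.28, 35.12]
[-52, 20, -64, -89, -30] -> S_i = Random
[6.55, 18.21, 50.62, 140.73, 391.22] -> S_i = 6.55*2.78^i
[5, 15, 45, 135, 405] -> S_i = 5*3^i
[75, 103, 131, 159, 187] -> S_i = 75 + 28*i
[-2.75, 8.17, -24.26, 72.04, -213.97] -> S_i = -2.75*(-2.97)^i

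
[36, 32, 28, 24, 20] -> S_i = 36 + -4*i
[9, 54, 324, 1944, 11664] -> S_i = 9*6^i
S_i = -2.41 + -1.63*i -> [-2.41, -4.04, -5.67, -7.3, -8.93]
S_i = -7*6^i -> [-7, -42, -252, -1512, -9072]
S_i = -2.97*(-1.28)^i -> [-2.97, 3.8, -4.87, 6.23, -7.97]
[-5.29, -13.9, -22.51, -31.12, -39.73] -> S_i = -5.29 + -8.61*i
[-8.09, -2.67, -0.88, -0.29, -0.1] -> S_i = -8.09*0.33^i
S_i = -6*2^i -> [-6, -12, -24, -48, -96]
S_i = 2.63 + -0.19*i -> [2.63, 2.44, 2.25, 2.06, 1.87]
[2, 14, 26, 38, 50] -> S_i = 2 + 12*i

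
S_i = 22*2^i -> [22, 44, 88, 176, 352]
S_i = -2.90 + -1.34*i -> [-2.9, -4.24, -5.58, -6.92, -8.26]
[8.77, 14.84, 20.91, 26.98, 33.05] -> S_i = 8.77 + 6.07*i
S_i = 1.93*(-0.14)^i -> [1.93, -0.27, 0.04, -0.01, 0.0]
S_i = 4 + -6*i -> [4, -2, -8, -14, -20]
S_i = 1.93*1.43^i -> [1.93, 2.76, 3.95, 5.64, 8.07]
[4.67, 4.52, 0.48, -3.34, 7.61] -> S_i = Random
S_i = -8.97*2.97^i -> [-8.97, -26.64, -79.12, -235.0, -697.94]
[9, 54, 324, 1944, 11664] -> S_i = 9*6^i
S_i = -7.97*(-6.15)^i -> [-7.97, 49.02, -301.45, 1853.89, -11401.42]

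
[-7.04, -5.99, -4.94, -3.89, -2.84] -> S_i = -7.04 + 1.05*i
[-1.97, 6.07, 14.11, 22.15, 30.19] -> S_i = -1.97 + 8.04*i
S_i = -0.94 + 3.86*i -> [-0.94, 2.92, 6.78, 10.64, 14.5]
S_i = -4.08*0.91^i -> [-4.08, -3.71, -3.38, -3.07, -2.8]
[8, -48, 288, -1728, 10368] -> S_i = 8*-6^i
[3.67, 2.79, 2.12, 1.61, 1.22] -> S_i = 3.67*0.76^i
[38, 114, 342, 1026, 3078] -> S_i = 38*3^i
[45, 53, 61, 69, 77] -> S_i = 45 + 8*i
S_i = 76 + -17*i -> [76, 59, 42, 25, 8]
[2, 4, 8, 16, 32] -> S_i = 2*2^i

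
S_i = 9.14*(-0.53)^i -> [9.14, -4.84, 2.57, -1.36, 0.72]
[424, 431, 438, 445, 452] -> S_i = 424 + 7*i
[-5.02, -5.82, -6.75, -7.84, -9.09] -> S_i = -5.02*1.16^i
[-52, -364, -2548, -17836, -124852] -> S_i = -52*7^i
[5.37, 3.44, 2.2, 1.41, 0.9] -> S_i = 5.37*0.64^i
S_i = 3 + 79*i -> [3, 82, 161, 240, 319]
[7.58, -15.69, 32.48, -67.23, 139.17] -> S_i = 7.58*(-2.07)^i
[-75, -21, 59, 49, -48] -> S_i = Random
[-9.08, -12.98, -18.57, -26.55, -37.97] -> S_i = -9.08*1.43^i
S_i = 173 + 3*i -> [173, 176, 179, 182, 185]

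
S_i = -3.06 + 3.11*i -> [-3.06, 0.05, 3.16, 6.27, 9.38]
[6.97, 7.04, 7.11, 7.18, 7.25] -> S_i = 6.97*1.01^i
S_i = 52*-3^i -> [52, -156, 468, -1404, 4212]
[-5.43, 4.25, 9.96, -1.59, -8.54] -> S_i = Random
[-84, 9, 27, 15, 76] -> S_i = Random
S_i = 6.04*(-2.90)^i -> [6.04, -17.52, 50.8, -147.31, 427.2]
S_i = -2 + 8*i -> [-2, 6, 14, 22, 30]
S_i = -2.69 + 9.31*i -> [-2.69, 6.62, 15.93, 25.24, 34.55]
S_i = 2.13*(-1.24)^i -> [2.13, -2.64, 3.28, -4.06, 5.04]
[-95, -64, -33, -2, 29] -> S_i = -95 + 31*i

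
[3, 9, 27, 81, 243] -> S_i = 3*3^i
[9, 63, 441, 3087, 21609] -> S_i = 9*7^i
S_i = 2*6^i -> [2, 12, 72, 432, 2592]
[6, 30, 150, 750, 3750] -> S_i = 6*5^i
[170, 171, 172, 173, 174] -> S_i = 170 + 1*i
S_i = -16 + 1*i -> [-16, -15, -14, -13, -12]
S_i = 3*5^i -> [3, 15, 75, 375, 1875]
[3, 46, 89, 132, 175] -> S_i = 3 + 43*i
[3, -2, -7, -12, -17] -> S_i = 3 + -5*i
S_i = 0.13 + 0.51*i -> [0.13, 0.64, 1.15, 1.66, 2.17]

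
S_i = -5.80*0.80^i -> [-5.8, -4.64, -3.71, -2.97, -2.38]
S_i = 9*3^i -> [9, 27, 81, 243, 729]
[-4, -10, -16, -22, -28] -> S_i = -4 + -6*i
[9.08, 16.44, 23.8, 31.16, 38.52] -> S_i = 9.08 + 7.36*i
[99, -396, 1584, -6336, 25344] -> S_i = 99*-4^i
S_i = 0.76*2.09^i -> [0.76, 1.59, 3.32, 6.94, 14.5]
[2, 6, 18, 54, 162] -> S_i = 2*3^i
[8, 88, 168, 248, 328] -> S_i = 8 + 80*i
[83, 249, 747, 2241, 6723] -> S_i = 83*3^i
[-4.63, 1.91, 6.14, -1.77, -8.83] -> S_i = Random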